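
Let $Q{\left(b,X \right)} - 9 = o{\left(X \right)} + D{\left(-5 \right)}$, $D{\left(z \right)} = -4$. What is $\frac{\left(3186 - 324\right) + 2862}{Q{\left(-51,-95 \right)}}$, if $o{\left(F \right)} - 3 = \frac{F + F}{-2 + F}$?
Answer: $\frac{92538}{161} \approx 574.77$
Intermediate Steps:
$o{\left(F \right)} = 3 + \frac{2 F}{-2 + F}$ ($o{\left(F \right)} = 3 + \frac{F + F}{-2 + F} = 3 + \frac{2 F}{-2 + F}$)
$Q{\left(b,X \right)} = 5 + \frac{-6 + 5 X}{-2 + X}$ ($Q{\left(b,X \right)} = 9 - \left(4 - \frac{-6 + 5 X}{-2 + X}\right) = 5 + \frac{-6 + 5 X}{-2 + X}$)
$\frac{\left(3186 - 324\right) + 2862}{Q{\left(-51,-95 \right)}} = \frac{\left(3186 - 324\right) + 2862}{2 \frac{1}{-2 - 95} \left(-8 + 5 \left(-95\right)\right)} = \frac{2862 + 2862}{2 \frac{1}{-97} \left(-8 - 475\right)} = \frac{5724}{2 \left(- \frac{1}{97}\right) \left(-483\right)} = \frac{5724}{\frac{966}{97}} = 5724 \cdot \frac{97}{966} = \frac{92538}{161}$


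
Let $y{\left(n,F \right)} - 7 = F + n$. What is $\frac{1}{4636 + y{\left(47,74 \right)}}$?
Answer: $\frac{1}{4764} \approx 0.00020991$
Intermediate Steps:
$y{\left(n,F \right)} = 7 + F + n$ ($y{\left(n,F \right)} = 7 + \left(F + n\right) = 7 + F + n$)
$\frac{1}{4636 + y{\left(47,74 \right)}} = \frac{1}{4636 + \left(7 + 74 + 47\right)} = \frac{1}{4636 + 128} = \frac{1}{4764}$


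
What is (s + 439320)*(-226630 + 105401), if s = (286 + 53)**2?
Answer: -67190082189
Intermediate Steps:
s = 114921 (s = 339**2 = 114921)
(s + 439320)*(-226630 + 105401) = (114921 + 439320)*(-226630 + 105401) = 554241*(-121229) = -67190082189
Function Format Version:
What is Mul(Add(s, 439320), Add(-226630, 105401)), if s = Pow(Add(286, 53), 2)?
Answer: -67190082189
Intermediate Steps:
s = 114921 (s = Pow(339, 2) = 114921)
Mul(Add(s, 439320), Add(-226630, 105401)) = Mul(Add(114921, 439320), Add(-226630, 105401)) = Mul(554241, -121229) = -67190082189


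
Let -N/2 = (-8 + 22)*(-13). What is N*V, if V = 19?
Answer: 6916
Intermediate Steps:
N = 364 (N = -2*(-8 + 22)*(-13) = -28*(-13) = -2*(-182) = 364)
N*V = 364*19 = 6916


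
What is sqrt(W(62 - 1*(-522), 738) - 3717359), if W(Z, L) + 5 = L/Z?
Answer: I*sqrt(79239304087)/146 ≈ 1928.0*I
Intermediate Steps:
W(Z, L) = -5 + L/Z
sqrt(W(62 - 1*(-522), 738) - 3717359) = sqrt((-5 + 738/(62 - 1*(-522))) - 3717359) = sqrt((-5 + 738/(62 + 522)) - 3717359) = sqrt((-5 + 738/584) - 3717359) = sqrt((-5 + 738*(1/584)) - 3717359) = sqrt((-5 + 369/292) - 3717359) = sqrt(-1091/292 - 3717359) = sqrt(-1085469919/292) = I*sqrt(79239304087)/146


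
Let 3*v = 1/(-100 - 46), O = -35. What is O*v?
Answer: 35/438 ≈ 0.079909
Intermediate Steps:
v = -1/438 (v = 1/(3*(-100 - 46)) = (⅓)/(-146) = (⅓)*(-1/146) = -1/438 ≈ -0.0022831)
O*v = -35*(-1/438) = 35/438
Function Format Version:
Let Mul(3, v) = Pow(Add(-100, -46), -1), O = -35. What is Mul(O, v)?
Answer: Rational(35, 438) ≈ 0.079909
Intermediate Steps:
v = Rational(-1, 438) (v = Mul(Rational(1, 3), Pow(Add(-100, -46), -1)) = Mul(Rational(1, 3), Pow(-146, -1)) = Mul(Rational(1, 3), Rational(-1, 146)) = Rational(-1, 438) ≈ -0.0022831)
Mul(O, v) = Mul(-35, Rational(-1, 438)) = Rational(35, 438)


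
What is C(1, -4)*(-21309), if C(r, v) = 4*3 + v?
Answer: -170472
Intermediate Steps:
C(r, v) = 12 + v
C(1, -4)*(-21309) = (12 - 4)*(-21309) = 8*(-21309) = -170472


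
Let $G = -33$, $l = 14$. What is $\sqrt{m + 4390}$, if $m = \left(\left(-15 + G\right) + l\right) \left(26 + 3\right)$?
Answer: $2 \sqrt{851} \approx 58.344$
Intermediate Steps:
$m = -986$ ($m = \left(\left(-15 - 33\right) + 14\right) \left(26 + 3\right) = \left(-48 + 14\right) 29 = \left(-34\right) 29 = -986$)
$\sqrt{m + 4390} = \sqrt{-986 + 4390} = \sqrt{3404} = 2 \sqrt{851}$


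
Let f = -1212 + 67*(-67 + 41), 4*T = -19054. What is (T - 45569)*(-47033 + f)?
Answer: 5031941355/2 ≈ 2.5160e+9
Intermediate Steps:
T = -9527/2 (T = (1/4)*(-19054) = -9527/2 ≈ -4763.5)
f = -2954 (f = -1212 + 67*(-26) = -1212 - 1742 = -2954)
(T - 45569)*(-47033 + f) = (-9527/2 - 45569)*(-47033 - 2954) = -100665/2*(-49987) = 5031941355/2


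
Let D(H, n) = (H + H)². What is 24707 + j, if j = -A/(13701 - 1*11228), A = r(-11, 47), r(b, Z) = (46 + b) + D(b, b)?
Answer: 61099892/2473 ≈ 24707.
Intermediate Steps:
D(H, n) = 4*H² (D(H, n) = (2*H)² = 4*H²)
r(b, Z) = 46 + b + 4*b² (r(b, Z) = (46 + b) + 4*b² = 46 + b + 4*b²)
A = 519 (A = 46 - 11 + 4*(-11)² = 46 - 11 + 4*121 = 46 - 11 + 484 = 519)
j = -519/2473 (j = -519/(13701 - 1*11228) = -519/(13701 - 11228) = -519/2473 ≈ -0.20987)
24707 + j = 24707 - 519/2473 = 61099892/2473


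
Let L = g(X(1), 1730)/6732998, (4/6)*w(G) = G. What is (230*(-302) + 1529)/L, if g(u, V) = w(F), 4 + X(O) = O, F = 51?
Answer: -914758574276/153 ≈ -5.9788e+9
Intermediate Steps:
w(G) = 3*G/2
X(O) = -4 + O
g(u, V) = 153/2 (g(u, V) = (3/2)*51 = 153/2)
L = 153/13465996 (L = (153/2)/6732998 = (153/2)*(1/6732998) = 153/13465996 ≈ 1.1362e-5)
(230*(-302) + 1529)/L = (230*(-302) + 1529)/(153/13465996) = (-69460 + 1529)*(13465996/153) = -67931*13465996/153 = -914758574276/153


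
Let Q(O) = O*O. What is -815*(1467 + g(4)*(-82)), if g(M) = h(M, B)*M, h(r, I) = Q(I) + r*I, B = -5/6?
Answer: -17109295/9 ≈ -1.9010e+6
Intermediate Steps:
Q(O) = O²
B = -⅚ (B = -5*⅙ = -⅚ ≈ -0.83333)
h(r, I) = I² + I*r (h(r, I) = I² + r*I = I² + I*r)
g(M) = M*(25/36 - 5*M/6) (g(M) = (-5*(-⅚ + M)/6)*M = (25/36 - 5*M/6)*M = M*(25/36 - 5*M/6))
-815*(1467 + g(4)*(-82)) = -815*(1467 + ((5/36)*4*(5 - 6*4))*(-82)) = -815*(1467 + ((5/36)*4*(5 - 24))*(-82)) = -815*(1467 + ((5/36)*4*(-19))*(-82)) = -815*(1467 - 95/9*(-82)) = -815*(1467 + 7790/9) = -815*20993/9 = -17109295/9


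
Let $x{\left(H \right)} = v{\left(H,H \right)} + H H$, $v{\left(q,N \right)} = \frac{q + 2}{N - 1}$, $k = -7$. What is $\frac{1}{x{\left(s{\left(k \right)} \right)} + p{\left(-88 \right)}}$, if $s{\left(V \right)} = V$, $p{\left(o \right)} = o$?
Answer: $- \frac{8}{307} \approx -0.026059$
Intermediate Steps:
$v{\left(q,N \right)} = \frac{2 + q}{-1 + N}$
$x{\left(H \right)} = H^{2} + \frac{2 + H}{-1 + H}$ ($x{\left(H \right)} = \frac{2 + H}{-1 + H} + H H = \frac{2 + H}{-1 + H} + H^{2} = H^{2} + \frac{2 + H}{-1 + H}$)
$\frac{1}{x{\left(s{\left(k \right)} \right)} + p{\left(-88 \right)}} = \frac{1}{\frac{2 - 7 + \left(-7\right)^{2} \left(-1 - 7\right)}{-1 - 7} - 88} = \frac{1}{\frac{2 - 7 + 49 \left(-8\right)}{-8} - 88} = \frac{1}{- \frac{2 - 7 - 392}{8} - 88} = \frac{1}{\left(- \frac{1}{8}\right) \left(-397\right) - 88} = \frac{1}{\frac{397}{8} - 88} = \frac{1}{- \frac{307}{8}} = - \frac{8}{307}$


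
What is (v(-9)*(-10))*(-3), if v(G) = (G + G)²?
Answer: 9720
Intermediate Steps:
v(G) = 4*G² (v(G) = (2*G)² = 4*G²)
(v(-9)*(-10))*(-3) = ((4*(-9)²)*(-10))*(-3) = ((4*81)*(-10))*(-3) = (324*(-10))*(-3) = -3240*(-3) = 9720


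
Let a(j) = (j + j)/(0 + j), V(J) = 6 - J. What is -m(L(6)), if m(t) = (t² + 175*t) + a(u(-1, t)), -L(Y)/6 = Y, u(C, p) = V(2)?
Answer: 5002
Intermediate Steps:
u(C, p) = 4 (u(C, p) = 6 - 1*2 = 6 - 2 = 4)
L(Y) = -6*Y
a(j) = 2 (a(j) = (2*j)/j = 2)
m(t) = 2 + t² + 175*t (m(t) = (t² + 175*t) + 2 = 2 + t² + 175*t)
-m(L(6)) = -(2 + (-6*6)² + 175*(-6*6)) = -(2 + (-36)² + 175*(-36)) = -(2 + 1296 - 6300) = -1*(-5002) = 5002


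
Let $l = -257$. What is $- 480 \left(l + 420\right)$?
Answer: $-78240$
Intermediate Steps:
$- 480 \left(l + 420\right) = - 480 \left(-257 + 420\right) = \left(-480\right) 163 = -78240$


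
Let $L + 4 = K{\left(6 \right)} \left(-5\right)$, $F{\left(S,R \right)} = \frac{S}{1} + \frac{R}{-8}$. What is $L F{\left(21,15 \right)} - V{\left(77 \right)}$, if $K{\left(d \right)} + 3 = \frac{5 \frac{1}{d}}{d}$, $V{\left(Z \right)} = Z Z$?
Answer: $- \frac{183421}{32} \approx -5731.9$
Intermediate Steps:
$F{\left(S,R \right)} = S - \frac{R}{8}$ ($F{\left(S,R \right)} = S 1 + R \left(- \frac{1}{8}\right) = S - \frac{R}{8}$)
$V{\left(Z \right)} = Z^{2}$
$K{\left(d \right)} = -3 + \frac{5}{d^{2}}$ ($K{\left(d \right)} = -3 + \frac{5 \frac{1}{d}}{d} = -3 + \frac{5}{d^{2}}$)
$L = \frac{371}{36}$ ($L = -4 + \left(-3 + \frac{5}{36}\right) \left(-5\right) = -4 - - \frac{515}{36} = -4 + \frac{515}{36} = \frac{371}{36} \approx 10.306$)
$L F{\left(21,15 \right)} - V{\left(77 \right)} = \frac{371 \left(21 - \frac{15}{8}\right)}{36} - 77^{2} = \frac{371 \left(21 - \frac{15}{8}\right)}{36} - 5929 = \frac{371}{36} \cdot \frac{153}{8} - 5929 = \frac{6307}{32} - 5929 = - \frac{183421}{32}$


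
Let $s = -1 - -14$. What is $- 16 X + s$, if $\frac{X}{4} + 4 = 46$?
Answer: $-2675$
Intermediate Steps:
$s = 13$ ($s = -1 + 14 = 13$)
$X = 168$ ($X = -16 + 4 \cdot 46 = -16 + 184 = 168$)
$- 16 X + s = \left(-16\right) 168 + 13 = -2688 + 13 = -2675$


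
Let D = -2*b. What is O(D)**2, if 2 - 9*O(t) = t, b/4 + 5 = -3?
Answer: 3844/81 ≈ 47.457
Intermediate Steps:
b = -32 (b = -20 + 4*(-3) = -20 - 12 = -32)
D = 64 (D = -2*(-32) = 64)
O(t) = 2/9 - t/9
O(D)**2 = (2/9 - 1/9*64)**2 = (2/9 - 64/9)**2 = (-62/9)**2 = 3844/81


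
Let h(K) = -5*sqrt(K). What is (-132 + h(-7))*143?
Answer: -18876 - 715*I*sqrt(7) ≈ -18876.0 - 1891.7*I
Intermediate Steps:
(-132 + h(-7))*143 = (-132 - 5*I*sqrt(7))*143 = -18876 - 715*I*sqrt(7)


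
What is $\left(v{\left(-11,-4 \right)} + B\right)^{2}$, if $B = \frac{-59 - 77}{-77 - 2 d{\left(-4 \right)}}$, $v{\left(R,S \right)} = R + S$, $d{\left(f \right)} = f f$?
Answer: $\frac{2247001}{11881} \approx 189.13$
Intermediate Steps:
$d{\left(f \right)} = f^{2}$
$B = \frac{136}{109}$ ($B = \frac{-59 - 77}{-77 - 2 \left(-4\right)^{2}} = - \frac{136}{-77 - 32} = - \frac{136}{-109} = \left(-136\right) \left(- \frac{1}{109}\right) = \frac{136}{109} \approx 1.2477$)
$\left(v{\left(-11,-4 \right)} + B\right)^{2} = \left(\left(-11 - 4\right) + \frac{136}{109}\right)^{2} = \left(-15 + \frac{136}{109}\right)^{2} = \left(- \frac{1499}{109}\right)^{2} = \frac{2247001}{11881}$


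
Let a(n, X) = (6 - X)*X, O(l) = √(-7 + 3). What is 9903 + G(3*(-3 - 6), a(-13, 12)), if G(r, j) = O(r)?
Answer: 9903 + 2*I ≈ 9903.0 + 2.0*I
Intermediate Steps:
O(l) = 2*I (O(l) = √(-4) = 2*I)
a(n, X) = X*(6 - X)
G(r, j) = 2*I
9903 + G(3*(-3 - 6), a(-13, 12)) = 9903 + 2*I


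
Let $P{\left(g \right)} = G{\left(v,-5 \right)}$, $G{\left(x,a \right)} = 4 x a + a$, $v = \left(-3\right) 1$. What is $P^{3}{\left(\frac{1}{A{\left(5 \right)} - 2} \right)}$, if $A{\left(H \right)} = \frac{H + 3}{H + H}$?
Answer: $166375$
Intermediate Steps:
$v = -3$
$G{\left(x,a \right)} = a + 4 a x$ ($G{\left(x,a \right)} = 4 a x + a = a + 4 a x$)
$A{\left(H \right)} = \frac{3 + H}{2 H}$
$P{\left(g \right)} = 55$ ($P{\left(g \right)} = - 5 \left(1 + 4 \left(-3\right)\right) = - 5 \left(1 - 12\right) = \left(-5\right) \left(-11\right) = 55$)
$P^{3}{\left(\frac{1}{A{\left(5 \right)} - 2} \right)} = 55^{3} = 166375$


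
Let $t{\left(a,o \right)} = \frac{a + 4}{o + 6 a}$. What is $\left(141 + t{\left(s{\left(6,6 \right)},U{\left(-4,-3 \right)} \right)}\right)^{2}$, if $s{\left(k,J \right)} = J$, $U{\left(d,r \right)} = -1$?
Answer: $\frac{978121}{49} \approx 19962.0$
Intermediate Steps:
$t{\left(a,o \right)} = \frac{4 + a}{o + 6 a}$
$\left(141 + t{\left(s{\left(6,6 \right)},U{\left(-4,-3 \right)} \right)}\right)^{2} = \left(141 + \frac{4 + 6}{-1 + 6 \cdot 6}\right)^{2} = \left(141 + \frac{1}{-1 + 36} \cdot 10\right)^{2} = \left(141 + \frac{1}{35} \cdot 10\right)^{2} = \left(141 + \frac{2}{7}\right)^{2} = \left(\frac{989}{7}\right)^{2} = \frac{978121}{49}$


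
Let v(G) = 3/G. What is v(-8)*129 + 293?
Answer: 1957/8 ≈ 244.63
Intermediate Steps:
v(-8)*129 + 293 = (3/(-8))*129 + 293 = (3*(-⅛))*129 + 293 = -3/8*129 + 293 = -387/8 + 293 = 1957/8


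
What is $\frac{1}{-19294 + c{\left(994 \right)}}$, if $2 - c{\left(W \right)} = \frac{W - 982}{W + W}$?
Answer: $- \frac{497}{9588127} \approx -5.1835 \cdot 10^{-5}$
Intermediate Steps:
$c{\left(W \right)} = 2 - \frac{-982 + W}{2 W}$ ($c{\left(W \right)} = 2 - \frac{W - 982}{W + W} = 2 - \frac{-982 + W}{2 W}$)
$\frac{1}{-19294 + c{\left(994 \right)}} = \frac{1}{-19294 + \left(\frac{3}{2} + \frac{491}{994}\right)} = \frac{1}{-19294 + \frac{991}{497}} = \frac{1}{- \frac{9588127}{497}} = - \frac{497}{9588127}$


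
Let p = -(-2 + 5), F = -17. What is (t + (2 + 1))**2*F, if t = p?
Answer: 0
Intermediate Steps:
p = -3 (p = -1*3 = -3)
t = -3
(t + (2 + 1))**2*F = (-3 + (2 + 1))**2*(-17) = (-3 + 3)**2*(-17) = 0**2*(-17) = 0*(-17) = 0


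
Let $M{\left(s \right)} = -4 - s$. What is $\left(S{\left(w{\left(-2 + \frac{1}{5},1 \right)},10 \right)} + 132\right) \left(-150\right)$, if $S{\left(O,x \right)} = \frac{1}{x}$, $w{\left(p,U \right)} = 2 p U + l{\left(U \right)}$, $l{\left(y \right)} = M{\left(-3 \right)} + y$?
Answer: $-19815$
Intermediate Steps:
$l{\left(y \right)} = -1 + y$ ($l{\left(y \right)} = \left(-4 - -3\right) + y = \left(-4 + 3\right) + y = -1 + y$)
$w{\left(p,U \right)} = -1 + U + 2 U p$ ($w{\left(p,U \right)} = 2 p U + \left(-1 + U\right) = 2 U p + \left(-1 + U\right) = -1 + U + 2 U p$)
$\left(S{\left(w{\left(-2 + \frac{1}{5},1 \right)},10 \right)} + 132\right) \left(-150\right) = \left(\frac{1}{10} + 132\right) \left(-150\right) = \frac{1321}{10} \left(-150\right) = -19815$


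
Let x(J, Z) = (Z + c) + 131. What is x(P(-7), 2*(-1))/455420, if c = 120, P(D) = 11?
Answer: 249/455420 ≈ 0.00054675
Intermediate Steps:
x(J, Z) = 251 + Z (x(J, Z) = (Z + 120) + 131 = (120 + Z) + 131 = 251 + Z)
x(P(-7), 2*(-1))/455420 = (251 + 2*(-1))/455420 = (251 - 2)*(1/455420) = 249*(1/455420) = 249/455420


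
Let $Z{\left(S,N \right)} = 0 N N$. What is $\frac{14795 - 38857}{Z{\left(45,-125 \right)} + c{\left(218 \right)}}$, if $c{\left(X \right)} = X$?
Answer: $- \frac{12031}{109} \approx -110.38$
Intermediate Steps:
$Z{\left(S,N \right)} = 0$ ($Z{\left(S,N \right)} = 0 N = 0$)
$\frac{14795 - 38857}{Z{\left(45,-125 \right)} + c{\left(218 \right)}} = \frac{14795 - 38857}{0 + 218} = - \frac{24062}{218} = \left(-24062\right) \frac{1}{218} = - \frac{12031}{109}$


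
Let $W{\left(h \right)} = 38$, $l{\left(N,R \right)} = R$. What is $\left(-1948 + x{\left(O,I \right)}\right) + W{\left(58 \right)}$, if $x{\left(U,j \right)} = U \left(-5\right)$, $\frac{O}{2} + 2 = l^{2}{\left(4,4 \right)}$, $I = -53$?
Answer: $-2050$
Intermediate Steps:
$O = 28$ ($O = -4 + 2 \cdot 4^{2} = -4 + 2 \cdot 16 = -4 + 32 = 28$)
$x{\left(U,j \right)} = - 5 U$
$\left(-1948 + x{\left(O,I \right)}\right) + W{\left(58 \right)} = \left(-1948 - 140\right) + 38 = -2088 + 38 = -2050$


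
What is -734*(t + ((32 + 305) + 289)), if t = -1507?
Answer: 646654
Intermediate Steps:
-734*(t + ((32 + 305) + 289)) = -734*(-1507 + ((32 + 305) + 289)) = -734*(-1507 + (337 + 289)) = -734*(-1507 + 626) = -734*(-881) = 646654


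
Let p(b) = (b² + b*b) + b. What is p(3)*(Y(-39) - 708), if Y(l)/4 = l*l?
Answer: 112896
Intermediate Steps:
Y(l) = 4*l² (Y(l) = 4*(l*l) = 4*l²)
p(b) = b + 2*b² (p(b) = (b² + b²) + b = 2*b² + b = b + 2*b²)
p(3)*(Y(-39) - 708) = (3*(1 + 2*3))*(4*(-39)² - 708) = (3*(1 + 6))*(4*1521 - 708) = (3*7)*(6084 - 708) = 21*5376 = 112896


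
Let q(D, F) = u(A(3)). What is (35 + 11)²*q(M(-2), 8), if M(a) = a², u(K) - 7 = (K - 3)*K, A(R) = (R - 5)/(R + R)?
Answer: 154468/9 ≈ 17163.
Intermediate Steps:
A(R) = (-5 + R)/(2*R) (A(R) = (-5 + R)/((2*R)) = (-5 + R)*(1/(2*R)) = (-5 + R)/(2*R))
u(K) = 7 + K*(-3 + K) (u(K) = 7 + (K - 3)*K = 7 + (-3 + K)*K = 7 + K*(-3 + K))
q(D, F) = 73/9 (q(D, F) = 7 + ((½)*(-5 + 3)/3)² - 3*(-5 + 3)/(2*3) = 7 + ((½)*(⅓)*(-2))² - 3*(-2)/(2*3) = 7 + (-⅓)² - 3*(-⅓) = 7 + ⅑ + 1 = 73/9)
(35 + 11)²*q(M(-2), 8) = (35 + 11)²*(73/9) = 46²*(73/9) = 2116*(73/9) = 154468/9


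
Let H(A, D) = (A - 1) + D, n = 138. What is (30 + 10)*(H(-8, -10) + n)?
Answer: 4760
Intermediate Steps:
H(A, D) = -1 + A + D (H(A, D) = (-1 + A) + D = -1 + A + D)
(30 + 10)*(H(-8, -10) + n) = (30 + 10)*((-1 - 8 - 10) + 138) = 40*(-19 + 138) = 40*119 = 4760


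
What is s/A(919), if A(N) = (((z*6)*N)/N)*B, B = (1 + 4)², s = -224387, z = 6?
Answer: -224387/900 ≈ -249.32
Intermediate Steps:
B = 25 (B = 5² = 25)
A(N) = 900 (A(N) = (((6*6)*N)/N)*25 = ((36*N)/N)*25 = 36*25 = 900)
s/A(919) = -224387/900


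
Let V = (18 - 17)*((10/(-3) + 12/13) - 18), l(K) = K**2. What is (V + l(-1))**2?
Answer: 573049/1521 ≈ 376.76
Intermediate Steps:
V = -796/39 (V = 1*((10*(-1/3) + 12*(1/13)) - 18) = 1*((-10/3 + 12/13) - 18) = 1*(-94/39 - 18) = 1*(-796/39) = -796/39 ≈ -20.410)
(V + l(-1))**2 = (-796/39 + (-1)**2)**2 = (-796/39 + 1)**2 = (-757/39)**2 = 573049/1521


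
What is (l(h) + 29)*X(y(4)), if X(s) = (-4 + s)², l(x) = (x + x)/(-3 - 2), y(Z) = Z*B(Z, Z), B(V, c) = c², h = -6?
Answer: 113040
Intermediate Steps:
y(Z) = Z³ (y(Z) = Z*Z² = Z³)
l(x) = -2*x/5 (l(x) = (2*x)/(-5) = (2*x)*(-⅕) = -2*x/5)
(l(h) + 29)*X(y(4)) = (-⅖*(-6) + 29)*(-4 + 4³)² = (12/5 + 29)*(-4 + 64)² = (157/5)*60² = (157/5)*3600 = 113040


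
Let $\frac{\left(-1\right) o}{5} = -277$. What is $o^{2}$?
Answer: $1918225$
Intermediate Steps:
$o = 1385$ ($o = \left(-5\right) \left(-277\right) = 1385$)
$o^{2} = 1385^{2} = 1918225$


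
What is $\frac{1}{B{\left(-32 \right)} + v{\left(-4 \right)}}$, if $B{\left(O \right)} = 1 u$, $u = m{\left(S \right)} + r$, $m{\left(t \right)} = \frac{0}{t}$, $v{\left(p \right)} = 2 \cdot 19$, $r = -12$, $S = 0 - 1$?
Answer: $\frac{1}{26} \approx 0.038462$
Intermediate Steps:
$S = -1$ ($S = 0 - 1 = -1$)
$v{\left(p \right)} = 38$
$m{\left(t \right)} = 0$
$u = -12$ ($u = 0 - 12 = -12$)
$B{\left(O \right)} = -12$ ($B{\left(O \right)} = 1 \left(-12\right) = -12$)
$\frac{1}{B{\left(-32 \right)} + v{\left(-4 \right)}} = \frac{1}{-12 + 38} = \frac{1}{26}$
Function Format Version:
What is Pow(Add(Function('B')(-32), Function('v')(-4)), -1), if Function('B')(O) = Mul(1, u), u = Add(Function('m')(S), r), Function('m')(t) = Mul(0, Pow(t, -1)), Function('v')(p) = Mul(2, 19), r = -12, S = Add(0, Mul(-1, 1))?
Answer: Rational(1, 26) ≈ 0.038462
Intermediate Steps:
S = -1 (S = Add(0, -1) = -1)
Function('v')(p) = 38
Function('m')(t) = 0
u = -12 (u = Add(0, -12) = -12)
Function('B')(O) = -12 (Function('B')(O) = Mul(1, -12) = -12)
Pow(Add(Function('B')(-32), Function('v')(-4)), -1) = Pow(Add(-12, 38), -1) = Pow(26, -1) = Rational(1, 26)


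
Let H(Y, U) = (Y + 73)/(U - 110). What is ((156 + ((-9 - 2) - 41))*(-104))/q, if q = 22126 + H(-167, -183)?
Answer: -792272/1620753 ≈ -0.48883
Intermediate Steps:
H(Y, U) = (73 + Y)/(-110 + U)
q = 6483012/293 (q = 22126 + (73 - 167)/(-110 - 183) = 22126 - 94/(-293) = 22126 - 1/293*(-94) = 22126 + 94/293 = 6483012/293 ≈ 22126.)
((156 + ((-9 - 2) - 41))*(-104))/q = ((156 + ((-9 - 2) - 41))*(-104))/(6483012/293) = ((156 + (-11 - 41))*(-104))*(293/6483012) = ((156 - 52)*(-104))*(293/6483012) = (104*(-104))*(293/6483012) = -10816*293/6483012 = -792272/1620753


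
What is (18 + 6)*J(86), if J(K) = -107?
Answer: -2568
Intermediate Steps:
(18 + 6)*J(86) = (18 + 6)*(-107) = 24*(-107) = -2568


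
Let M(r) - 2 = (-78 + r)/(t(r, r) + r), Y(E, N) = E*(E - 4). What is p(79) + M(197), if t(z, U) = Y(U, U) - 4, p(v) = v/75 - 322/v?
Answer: -76944517/75472650 ≈ -1.0195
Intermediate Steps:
Y(E, N) = E*(-4 + E)
p(v) = -322/v + v/75 (p(v) = v*(1/75) - 322/v = v/75 - 322/v = -322/v + v/75)
t(z, U) = -4 + U*(-4 + U) (t(z, U) = U*(-4 + U) - 4 = -4 + U*(-4 + U))
M(r) = 2 + (-78 + r)/(-4 + r + r*(-4 + r)) (M(r) = 2 + (-78 + r)/((-4 + r*(-4 + r)) + r) = 2 + (-78 + r)/(-4 + r + r*(-4 + r)))
p(79) + M(197) = (-322/79 + (1/75)*79) + (-86 - 5*197 + 2*197²)/(-4 + 197² - 3*197) = (-322*1/79 + 79/75) + (-86 - 985 + 2*38809)/(-4 + 38809 - 591) = (-322/79 + 79/75) + (-86 - 985 + 77618)/38214 = -17909/5925 + (1/38214)*76547 = -17909/5925 + 76547/38214 = -76944517/75472650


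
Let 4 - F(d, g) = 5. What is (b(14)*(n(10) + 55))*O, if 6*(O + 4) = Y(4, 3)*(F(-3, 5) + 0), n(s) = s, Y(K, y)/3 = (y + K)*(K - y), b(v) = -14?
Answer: 6825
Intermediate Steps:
F(d, g) = -1 (F(d, g) = 4 - 1*5 = 4 - 5 = -1)
Y(K, y) = 3*(K + y)*(K - y) (Y(K, y) = 3*((y + K)*(K - y)) = 3*((K + y)*(K - y)) = 3*(K + y)*(K - y))
O = -15/2 (O = -4 + ((-3*3**2 + 3*4**2)*(-1 + 0))/6 = -4 + ((-3*9 + 3*16)*(-1))/6 = -4 + ((-27 + 48)*(-1))/6 = -4 + (21*(-1))/6 = -4 + (1/6)*(-21) = -4 - 7/2 = -15/2 ≈ -7.5000)
(b(14)*(n(10) + 55))*O = -14*(10 + 55)*(-15/2) = -14*65*(-15/2) = -910*(-15/2) = 6825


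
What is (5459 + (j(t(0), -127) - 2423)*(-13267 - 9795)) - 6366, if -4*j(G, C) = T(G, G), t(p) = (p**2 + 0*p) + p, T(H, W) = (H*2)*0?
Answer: 55878319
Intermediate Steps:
T(H, W) = 0 (T(H, W) = (2*H)*0 = 0)
t(p) = p + p**2 (t(p) = (p**2 + 0) + p = p**2 + p = p + p**2)
j(G, C) = 0 (j(G, C) = -1/4*0 = 0)
(5459 + (j(t(0), -127) - 2423)*(-13267 - 9795)) - 6366 = (5459 + (0 - 2423)*(-13267 - 9795)) - 6366 = (5459 - 2423*(-23062)) - 6366 = (5459 + 55879226) - 6366 = 55884685 - 6366 = 55878319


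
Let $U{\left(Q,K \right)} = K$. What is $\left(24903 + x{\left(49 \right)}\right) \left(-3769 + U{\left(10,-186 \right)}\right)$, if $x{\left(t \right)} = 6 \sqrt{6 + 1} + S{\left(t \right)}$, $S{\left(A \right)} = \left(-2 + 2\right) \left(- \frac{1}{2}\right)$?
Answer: $-98491365 - 23730 \sqrt{7} \approx -9.8554 \cdot 10^{7}$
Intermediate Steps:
$S{\left(A \right)} = 0$ ($S{\left(A \right)} = 0 \left(\left(-1\right) \frac{1}{2}\right) = 0 \left(- \frac{1}{2}\right) = 0$)
$x{\left(t \right)} = 6 \sqrt{7}$ ($x{\left(t \right)} = 6 \sqrt{6 + 1} + 0 = 6 \sqrt{7} + 0 = 6 \sqrt{7}$)
$\left(24903 + x{\left(49 \right)}\right) \left(-3769 + U{\left(10,-186 \right)}\right) = \left(24903 + 6 \sqrt{7}\right) \left(-3769 - 186\right) = \left(24903 + 6 \sqrt{7}\right) \left(-3955\right) = -98491365 - 23730 \sqrt{7}$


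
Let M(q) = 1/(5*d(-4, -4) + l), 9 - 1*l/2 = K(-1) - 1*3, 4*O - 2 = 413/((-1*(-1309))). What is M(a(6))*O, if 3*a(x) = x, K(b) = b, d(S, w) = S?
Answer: 433/4488 ≈ 0.096480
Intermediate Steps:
a(x) = x/3
O = 433/748 (O = ½ + (413/((-1*(-1309))))/4 = ½ + (413/1309)/4 = ½ + (413*(1/1309))/4 = ½ + (¼)*(59/187) = ½ + 59/748 = 433/748 ≈ 0.57888)
l = 26 (l = 18 - 2*(-1 - 1*3) = 18 - 2*(-1 - 3) = 18 - 2*(-4) = 18 + 8 = 26)
M(q) = ⅙ (M(q) = 1/(5*(-4) + 26) = 1/(-20 + 26) = 1/6 = ⅙)
M(a(6))*O = (⅙)*(433/748) = 433/4488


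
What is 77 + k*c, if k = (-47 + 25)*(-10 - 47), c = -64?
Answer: -80179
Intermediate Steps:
k = 1254 (k = -22*(-57) = 1254)
77 + k*c = 77 + 1254*(-64) = 77 - 80256 = -80179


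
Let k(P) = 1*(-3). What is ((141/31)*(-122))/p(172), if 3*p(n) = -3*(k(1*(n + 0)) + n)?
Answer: 17202/5239 ≈ 3.2835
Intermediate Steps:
k(P) = -3
p(n) = 3 - n (p(n) = (-3*(-3 + n))/3 = (9 - 3*n)/3 = 3 - n)
((141/31)*(-122))/p(172) = ((141/31)*(-122))/(3 - 1*172) = ((141*(1/31))*(-122))/(3 - 172) = ((141/31)*(-122))/(-169) = -17202/31*(-1/169) = 17202/5239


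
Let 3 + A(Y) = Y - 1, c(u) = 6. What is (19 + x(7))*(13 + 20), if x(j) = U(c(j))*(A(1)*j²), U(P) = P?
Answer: -28479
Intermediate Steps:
A(Y) = -4 + Y (A(Y) = -3 + (Y - 1) = -3 + (-1 + Y) = -4 + Y)
x(j) = -18*j² (x(j) = 6*((-4 + 1)*j²) = 6*(-3*j²) = -18*j²)
(19 + x(7))*(13 + 20) = (19 - 18*7²)*(13 + 20) = (19 - 18*49)*33 = (19 - 882)*33 = -863*33 = -28479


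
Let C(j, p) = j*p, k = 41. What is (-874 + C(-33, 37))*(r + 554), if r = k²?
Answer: -4682325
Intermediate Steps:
r = 1681 (r = 41² = 1681)
(-874 + C(-33, 37))*(r + 554) = (-874 - 33*37)*(1681 + 554) = (-874 - 1221)*2235 = -2095*2235 = -4682325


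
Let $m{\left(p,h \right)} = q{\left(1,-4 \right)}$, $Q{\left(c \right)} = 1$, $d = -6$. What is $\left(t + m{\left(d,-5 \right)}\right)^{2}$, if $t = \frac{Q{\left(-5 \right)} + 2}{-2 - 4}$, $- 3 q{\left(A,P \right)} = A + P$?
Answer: $\frac{1}{4} \approx 0.25$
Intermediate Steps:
$q{\left(A,P \right)} = - \frac{A}{3} - \frac{P}{3}$ ($q{\left(A,P \right)} = - \frac{A + P}{3} = - \frac{A}{3} - \frac{P}{3}$)
$m{\left(p,h \right)} = 1$ ($m{\left(p,h \right)} = \left(- \frac{1}{3}\right) 1 - - \frac{4}{3} = - \frac{1}{3} + \frac{4}{3} = 1$)
$t = - \frac{1}{2}$ ($t = \frac{1 + 2}{-2 - 4} = \frac{3}{-6} = 3 \left(- \frac{1}{6}\right) = - \frac{1}{2} \approx -0.5$)
$\left(t + m{\left(d,-5 \right)}\right)^{2} = \left(- \frac{1}{2} + 1\right)^{2} = \left(\frac{1}{2}\right)^{2} = \frac{1}{4}$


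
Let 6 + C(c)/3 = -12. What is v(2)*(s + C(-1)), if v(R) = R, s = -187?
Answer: -482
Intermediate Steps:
C(c) = -54 (C(c) = -18 + 3*(-12) = -18 - 36 = -54)
v(2)*(s + C(-1)) = 2*(-187 - 54) = 2*(-241) = -482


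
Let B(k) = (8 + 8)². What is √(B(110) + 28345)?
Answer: √28601 ≈ 169.12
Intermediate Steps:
B(k) = 256 (B(k) = 16² = 256)
√(B(110) + 28345) = √(256 + 28345) = √28601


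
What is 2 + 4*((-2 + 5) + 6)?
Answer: 38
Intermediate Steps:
2 + 4*((-2 + 5) + 6) = 2 + 4*(3 + 6) = 2 + 4*9 = 2 + 36 = 38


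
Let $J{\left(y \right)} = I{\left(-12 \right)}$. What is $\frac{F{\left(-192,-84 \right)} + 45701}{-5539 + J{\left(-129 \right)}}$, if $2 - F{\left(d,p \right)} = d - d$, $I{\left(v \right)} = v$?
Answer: $- \frac{6529}{793} \approx -8.2333$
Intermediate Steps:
$J{\left(y \right)} = -12$
$F{\left(d,p \right)} = 2$ ($F{\left(d,p \right)} = 2 - \left(d - d\right) = 2 - 0 = 2 + 0 = 2$)
$\frac{F{\left(-192,-84 \right)} + 45701}{-5539 + J{\left(-129 \right)}} = \frac{2 + 45701}{-5539 - 12} = \frac{45703}{-5551} = 45703 \left(- \frac{1}{5551}\right) = - \frac{6529}{793}$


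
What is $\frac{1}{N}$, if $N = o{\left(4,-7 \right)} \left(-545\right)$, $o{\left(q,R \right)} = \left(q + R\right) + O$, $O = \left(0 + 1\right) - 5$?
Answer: $\frac{1}{3815} \approx 0.00026212$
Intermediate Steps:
$O = -4$ ($O = 1 - 5 = -4$)
$o{\left(q,R \right)} = -4 + R + q$ ($o{\left(q,R \right)} = \left(q + R\right) - 4 = \left(R + q\right) - 4 = -4 + R + q$)
$N = 3815$ ($N = \left(-4 - 7 + 4\right) \left(-545\right) = \left(-7\right) \left(-545\right) = 3815$)
$\frac{1}{N} = \frac{1}{3815}$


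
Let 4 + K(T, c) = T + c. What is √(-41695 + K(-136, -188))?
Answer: I*√42023 ≈ 205.0*I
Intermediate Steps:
K(T, c) = -4 + T + c (K(T, c) = -4 + (T + c) = -4 + T + c)
√(-41695 + K(-136, -188)) = √(-41695 + (-4 - 136 - 188)) = √(-41695 - 328) = √(-42023) = I*√42023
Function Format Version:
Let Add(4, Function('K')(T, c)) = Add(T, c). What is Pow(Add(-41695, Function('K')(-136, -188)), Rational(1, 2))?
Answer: Mul(I, Pow(42023, Rational(1, 2))) ≈ Mul(205.00, I)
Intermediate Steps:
Function('K')(T, c) = Add(-4, T, c) (Function('K')(T, c) = Add(-4, Add(T, c)) = Add(-4, T, c))
Pow(Add(-41695, Function('K')(-136, -188)), Rational(1, 2)) = Pow(Add(-41695, Add(-4, -136, -188)), Rational(1, 2)) = Pow(Add(-41695, -328), Rational(1, 2)) = Pow(-42023, Rational(1, 2)) = Mul(I, Pow(42023, Rational(1, 2)))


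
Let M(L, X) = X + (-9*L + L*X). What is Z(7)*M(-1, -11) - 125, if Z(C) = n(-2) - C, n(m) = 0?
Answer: -188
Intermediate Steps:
Z(C) = -C (Z(C) = 0 - C = -C)
M(L, X) = X - 9*L + L*X
Z(7)*M(-1, -11) - 125 = (-1*7)*(-11 - 9*(-1) - 1*(-11)) - 125 = -7*(-11 + 9 + 11) - 125 = -7*9 - 125 = -63 - 125 = -188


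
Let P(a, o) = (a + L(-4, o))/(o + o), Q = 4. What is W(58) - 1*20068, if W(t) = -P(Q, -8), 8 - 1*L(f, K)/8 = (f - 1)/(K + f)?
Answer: -481535/24 ≈ -20064.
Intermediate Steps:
L(f, K) = 64 - 8*(-1 + f)/(K + f) (L(f, K) = 64 - 8*(f - 1)/(K + f) = 64 - 8*(-1 + f)/(K + f))
P(a, o) = (a + 8*(-27 + 8*o)/(-4 + o))/(2*o) (P(a, o) = (a + 8*(1 + 7*(-4) + 8*o)/(o - 4))/(o + o) = (a + 8*(1 - 28 + 8*o)/(-4 + o))/((2*o)) = (a + 8*(-27 + 8*o)/(-4 + o))*(1/(2*o)) = (a + 8*(-27 + 8*o)/(-4 + o))/(2*o))
W(t) = 97/24 (W(t) = -(-216 + 64*(-8) + 4*(-4 - 8))/(2*(-8)*(-4 - 8)) = -(-1)*(-216 - 512 + 4*(-12))/(2*8*(-12)) = -(-1)*(-1)*(-216 - 512 - 48)/(2*8*12) = -(-1)*(-1)*(-776)/(2*8*12) = -1*(-97/24) = 97/24)
W(58) - 1*20068 = 97/24 - 1*20068 = 97/24 - 20068 = -481535/24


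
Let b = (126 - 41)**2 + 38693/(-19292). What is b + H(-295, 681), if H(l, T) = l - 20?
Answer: 133269027/19292 ≈ 6908.0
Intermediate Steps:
b = 139346007/19292 (b = 85**2 + 38693*(-1/19292) = 7225 - 38693/19292 = 139346007/19292 ≈ 7223.0)
H(l, T) = -20 + l
b + H(-295, 681) = 139346007/19292 + (-20 - 295) = 139346007/19292 - 315 = 133269027/19292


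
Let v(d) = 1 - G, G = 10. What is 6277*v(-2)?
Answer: -56493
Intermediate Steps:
v(d) = -9 (v(d) = 1 - 1*10 = 1 - 10 = -9)
6277*v(-2) = 6277*(-9) = -56493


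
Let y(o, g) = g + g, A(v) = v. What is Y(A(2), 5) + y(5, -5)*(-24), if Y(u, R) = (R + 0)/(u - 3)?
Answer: 235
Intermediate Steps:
y(o, g) = 2*g
Y(u, R) = R/(-3 + u)
Y(A(2), 5) + y(5, -5)*(-24) = 5/(-3 + 2) + (2*(-5))*(-24) = 5/(-1) - 10*(-24) = 5*(-1) + 240 = -5 + 240 = 235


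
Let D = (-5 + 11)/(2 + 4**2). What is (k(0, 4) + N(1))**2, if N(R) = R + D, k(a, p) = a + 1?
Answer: 49/9 ≈ 5.4444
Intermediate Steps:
k(a, p) = 1 + a
D = 1/3 (D = 6/(2 + 16) = 6/18 = 6*(1/18) = 1/3 ≈ 0.33333)
N(R) = 1/3 + R (N(R) = R + 1/3 = 1/3 + R)
(k(0, 4) + N(1))**2 = ((1 + 0) + (1/3 + 1))**2 = (1 + 4/3)**2 = (7/3)**2 = 49/9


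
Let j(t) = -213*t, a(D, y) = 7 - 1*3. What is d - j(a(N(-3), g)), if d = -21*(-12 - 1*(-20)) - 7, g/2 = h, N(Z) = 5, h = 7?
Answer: 677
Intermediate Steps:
g = 14 (g = 2*7 = 14)
a(D, y) = 4 (a(D, y) = 7 - 3 = 4)
d = -175 (d = -21*(-12 + 20) - 7 = -21*8 - 7 = -168 - 7 = -175)
d - j(a(N(-3), g)) = -175 - (-213)*4 = -175 - 1*(-852) = -175 + 852 = 677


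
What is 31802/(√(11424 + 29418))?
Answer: 15901*√4538/6807 ≈ 157.36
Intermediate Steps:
31802/(√(11424 + 29418)) = 31802/(√40842) = 31802/((3*√4538)) = 31802*(√4538/13614) = 15901*√4538/6807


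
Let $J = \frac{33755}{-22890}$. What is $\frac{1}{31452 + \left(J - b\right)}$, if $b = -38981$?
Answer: $\frac{4578}{322435523} \approx 1.4198 \cdot 10^{-5}$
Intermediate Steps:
$J = - \frac{6751}{4578}$ ($J = 33755 \left(- \frac{1}{22890}\right) = - \frac{6751}{4578} \approx -1.4747$)
$\frac{1}{31452 + \left(J - b\right)} = \frac{1}{31452 - - \frac{178448267}{4578}} = \frac{1}{31452 + \left(- \frac{6751}{4578} + 38981\right)} = \frac{1}{31452 + \frac{178448267}{4578}} = \frac{1}{\frac{322435523}{4578}} = \frac{4578}{322435523}$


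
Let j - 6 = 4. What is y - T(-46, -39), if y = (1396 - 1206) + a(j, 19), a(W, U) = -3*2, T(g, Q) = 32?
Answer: 152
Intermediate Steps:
j = 10 (j = 6 + 4 = 10)
a(W, U) = -6
y = 184 (y = (1396 - 1206) - 6 = 190 - 6 = 184)
y - T(-46, -39) = 184 - 1*32 = 184 - 32 = 152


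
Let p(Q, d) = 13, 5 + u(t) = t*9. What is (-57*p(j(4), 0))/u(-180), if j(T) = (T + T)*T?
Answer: 57/125 ≈ 0.45600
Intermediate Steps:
u(t) = -5 + 9*t (u(t) = -5 + t*9 = -5 + 9*t)
j(T) = 2*T² (j(T) = (2*T)*T = 2*T²)
(-57*p(j(4), 0))/u(-180) = (-57*13)/(-5 + 9*(-180)) = -741/(-5 - 1620) = -741/(-1625) = -741*(-1/1625) = 57/125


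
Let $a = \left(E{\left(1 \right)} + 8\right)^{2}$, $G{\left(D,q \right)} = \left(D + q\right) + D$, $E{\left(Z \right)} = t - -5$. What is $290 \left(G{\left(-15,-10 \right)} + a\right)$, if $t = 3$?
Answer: $62640$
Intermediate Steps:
$E{\left(Z \right)} = 8$ ($E{\left(Z \right)} = 3 - -5 = 3 + 5 = 8$)
$G{\left(D,q \right)} = q + 2 D$
$a = 256$ ($a = \left(8 + 8\right)^{2} = 16^{2} = 256$)
$290 \left(G{\left(-15,-10 \right)} + a\right) = 290 \left(\left(-10 + 2 \left(-15\right)\right) + 256\right) = 290 \left(\left(-10 - 30\right) + 256\right) = 290 \left(-40 + 256\right) = 290 \cdot 216 = 62640$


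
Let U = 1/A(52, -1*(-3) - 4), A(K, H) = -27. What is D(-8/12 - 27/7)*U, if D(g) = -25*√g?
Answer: 25*I*√1995/567 ≈ 1.9694*I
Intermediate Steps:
U = -1/27 (U = 1/(-27) = -1/27 ≈ -0.037037)
D(-8/12 - 27/7)*U = -25*√(-8/12 - 27/7)*(-1/27) = -25*√(-8*1/12 - 27*⅐)*(-1/27) = -25*√(-⅔ - 27/7)*(-1/27) = -25*I*√1995/21*(-1/27) = 25*I*√1995/567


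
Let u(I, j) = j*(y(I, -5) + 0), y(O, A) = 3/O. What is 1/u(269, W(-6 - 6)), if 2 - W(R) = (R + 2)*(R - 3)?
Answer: -269/444 ≈ -0.60586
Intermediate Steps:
W(R) = 2 - (-3 + R)*(2 + R) (W(R) = 2 - (R + 2)*(R - 3) = 2 - (2 + R)*(-3 + R) = 2 - (-3 + R)*(2 + R))
u(I, j) = 3*j/I (u(I, j) = j*(3/I + 0) = j*(3/I) = 3*j/I)
1/u(269, W(-6 - 6)) = 1/(3*(8 + (-6 - 6) - (-6 - 6)**2)/269) = 1/(3*(8 - 12 - 1*(-12)**2)*(1/269)) = 1/(3*(8 - 12 - 1*144)*(1/269)) = 1/(3*(8 - 12 - 144)*(1/269)) = 1/(3*(-148)*(1/269)) = 1/(-444/269) = -269/444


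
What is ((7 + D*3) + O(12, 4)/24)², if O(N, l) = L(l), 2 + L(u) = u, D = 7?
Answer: 113569/144 ≈ 788.67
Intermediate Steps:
L(u) = -2 + u
O(N, l) = -2 + l
((7 + D*3) + O(12, 4)/24)² = ((7 + 7*3) + (-2 + 4)/24)² = ((7 + 21) + 2*(1/24))² = (28 + 1/12)² = (337/12)² = 113569/144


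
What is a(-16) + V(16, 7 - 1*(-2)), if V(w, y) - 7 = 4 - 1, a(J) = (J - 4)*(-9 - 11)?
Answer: 410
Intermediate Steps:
a(J) = 80 - 20*J (a(J) = (-4 + J)*(-20) = 80 - 20*J)
V(w, y) = 10 (V(w, y) = 7 + (4 - 1) = 7 + 3 = 10)
a(-16) + V(16, 7 - 1*(-2)) = (80 - 20*(-16)) + 10 = (80 + 320) + 10 = 400 + 10 = 410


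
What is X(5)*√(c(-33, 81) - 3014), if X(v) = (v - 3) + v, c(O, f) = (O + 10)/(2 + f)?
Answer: 7*I*√20765355/83 ≈ 384.32*I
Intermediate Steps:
c(O, f) = (10 + O)/(2 + f)
X(v) = -3 + 2*v (X(v) = (-3 + v) + v = -3 + 2*v)
X(5)*√(c(-33, 81) - 3014) = (-3 + 2*5)*√((10 - 33)/(2 + 81) - 3014) = (-3 + 10)*√(-23/83 - 3014) = 7*√((1/83)*(-23) - 3014) = 7*√(-23/83 - 3014) = 7*√(-250185/83) = 7*(I*√20765355/83) = 7*I*√20765355/83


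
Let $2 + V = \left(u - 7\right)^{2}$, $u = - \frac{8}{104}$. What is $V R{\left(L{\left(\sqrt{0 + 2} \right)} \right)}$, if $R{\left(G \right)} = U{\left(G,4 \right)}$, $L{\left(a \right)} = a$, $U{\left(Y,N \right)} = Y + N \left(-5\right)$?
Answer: $- \frac{162520}{169} + \frac{8126 \sqrt{2}}{169} \approx -893.66$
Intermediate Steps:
$U{\left(Y,N \right)} = Y - 5 N$
$R{\left(G \right)} = -20 + G$ ($R{\left(G \right)} = G - 20 = -20 + G$)
$u = - \frac{1}{13}$ ($u = \left(-8\right) \frac{1}{104} = - \frac{1}{13} \approx -0.076923$)
$V = \frac{8126}{169}$ ($V = -2 + \left(- \frac{1}{13} - 7\right)^{2} = -2 + \left(- \frac{92}{13}\right)^{2} = -2 + \frac{8464}{169} = \frac{8126}{169} \approx 48.083$)
$V R{\left(L{\left(\sqrt{0 + 2} \right)} \right)} = \frac{8126 \left(-20 + \sqrt{0 + 2}\right)}{169} = \frac{8126 \left(-20 + \sqrt{2}\right)}{169} = - \frac{162520}{169} + \frac{8126 \sqrt{2}}{169}$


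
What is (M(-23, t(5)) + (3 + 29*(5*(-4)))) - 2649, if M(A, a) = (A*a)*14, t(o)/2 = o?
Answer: -6446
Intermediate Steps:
t(o) = 2*o
M(A, a) = 14*A*a
(M(-23, t(5)) + (3 + 29*(5*(-4)))) - 2649 = (14*(-23)*(2*5) + (3 + 29*(5*(-4)))) - 2649 = (14*(-23)*10 + (3 + 29*(-20))) - 2649 = (-3220 + (3 - 580)) - 2649 = (-3220 - 577) - 2649 = -3797 - 2649 = -6446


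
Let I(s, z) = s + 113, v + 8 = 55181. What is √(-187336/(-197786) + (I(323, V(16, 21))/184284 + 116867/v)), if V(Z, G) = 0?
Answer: √2393154235603749463515100054/27930408040191 ≈ 1.7515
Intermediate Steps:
v = 55173 (v = -8 + 55181 = 55173)
I(s, z) = 113 + s
√(-187336/(-197786) + (I(323, V(16, 21))/184284 + 116867/v)) = √(-187336/(-197786) + ((113 + 323)/184284 + 116867/55173)) = √(-187336*(-1/197786) + (436*(1/184284) + 116867*(1/55173))) = √(93668/98893 + (109/46071 + 116867/55173)) = √(93668/98893 + 1796731138/847291761) = √(257048257099582/83791224120573) = √2393154235603749463515100054/27930408040191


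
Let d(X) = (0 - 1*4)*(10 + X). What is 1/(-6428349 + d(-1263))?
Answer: -1/6423337 ≈ -1.5568e-7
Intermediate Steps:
d(X) = -40 - 4*X (d(X) = (0 - 4)*(10 + X) = -4*(10 + X) = -40 - 4*X)
1/(-6428349 + d(-1263)) = 1/(-6428349 + (-40 - 4*(-1263))) = 1/(-6428349 + (-40 + 5052)) = 1/(-6428349 + 5012) = 1/(-6423337) = -1/6423337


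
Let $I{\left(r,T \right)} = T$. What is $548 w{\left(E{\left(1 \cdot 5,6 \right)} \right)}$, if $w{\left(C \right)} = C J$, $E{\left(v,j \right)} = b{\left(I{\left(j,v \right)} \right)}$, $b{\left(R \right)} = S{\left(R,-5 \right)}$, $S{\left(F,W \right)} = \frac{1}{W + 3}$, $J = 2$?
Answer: $-548$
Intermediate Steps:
$S{\left(F,W \right)} = \frac{1}{3 + W}$
$b{\left(R \right)} = - \frac{1}{2}$ ($b{\left(R \right)} = \frac{1}{3 - 5} = \frac{1}{-2} = - \frac{1}{2}$)
$E{\left(v,j \right)} = - \frac{1}{2}$
$w{\left(C \right)} = 2 C$ ($w{\left(C \right)} = C 2 = 2 C$)
$548 w{\left(E{\left(1 \cdot 5,6 \right)} \right)} = 548 \cdot 2 \left(- \frac{1}{2}\right) = 548 \left(-1\right) = -548$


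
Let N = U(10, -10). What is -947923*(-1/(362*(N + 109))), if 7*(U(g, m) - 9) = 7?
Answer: 947923/43078 ≈ 22.005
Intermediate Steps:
U(g, m) = 10 (U(g, m) = 9 + (⅐)*7 = 9 + 1 = 10)
N = 10
-947923*(-1/(362*(N + 109))) = -947923*(-1/(362*(10 + 109))) = -947923/(119*(-362)) = -947923/(-43078) = -947923*(-1/43078) = 947923/43078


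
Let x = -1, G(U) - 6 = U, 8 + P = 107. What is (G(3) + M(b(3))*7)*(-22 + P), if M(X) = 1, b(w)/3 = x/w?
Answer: 1232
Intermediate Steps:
P = 99 (P = -8 + 107 = 99)
G(U) = 6 + U
b(w) = -3/w (b(w) = 3*(-1/w) = -3/w)
(G(3) + M(b(3))*7)*(-22 + P) = ((6 + 3) + 1*7)*(-22 + 99) = (9 + 7)*77 = 16*77 = 1232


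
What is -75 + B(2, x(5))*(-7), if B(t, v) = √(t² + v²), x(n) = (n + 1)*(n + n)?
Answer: -75 - 14*√901 ≈ -495.23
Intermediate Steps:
x(n) = 2*n*(1 + n) (x(n) = (1 + n)*(2*n) = 2*n*(1 + n))
-75 + B(2, x(5))*(-7) = -75 + √(2² + (2*5*(1 + 5))²)*(-7) = -75 + √(4 + (2*5*6)²)*(-7) = -75 + √(4 + 60²)*(-7) = -75 + √(4 + 3600)*(-7) = -75 + √3604*(-7) = -75 + (2*√901)*(-7) = -75 - 14*√901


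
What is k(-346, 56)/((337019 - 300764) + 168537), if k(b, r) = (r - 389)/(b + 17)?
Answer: 111/22458856 ≈ 4.9424e-6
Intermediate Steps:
k(b, r) = (-389 + r)/(17 + b)
k(-346, 56)/((337019 - 300764) + 168537) = ((-389 + 56)/(17 - 346))/((337019 - 300764) + 168537) = (-333/(-329))/(36255 + 168537) = -1/329*(-333)/204792 = (333/329)*(1/204792) = 111/22458856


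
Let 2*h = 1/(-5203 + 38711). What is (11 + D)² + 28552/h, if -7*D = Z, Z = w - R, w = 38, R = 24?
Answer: 1913440913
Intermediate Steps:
h = 1/67016 (h = 1/(2*(-5203 + 38711)) = (½)/33508 = (½)*(1/33508) = 1/67016 ≈ 1.4922e-5)
Z = 14 (Z = 38 - 1*24 = 38 - 24 = 14)
D = -2 (D = -⅐*14 = -2)
(11 + D)² + 28552/h = (11 - 2)² + 28552/(1/67016) = 9² + 28552*67016 = 81 + 1913440832 = 1913440913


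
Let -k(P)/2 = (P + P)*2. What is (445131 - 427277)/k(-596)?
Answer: 8927/2384 ≈ 3.7445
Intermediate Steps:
k(P) = -8*P (k(P) = -2*(P + P)*2 = -2*2*P*2 = -8*P)
(445131 - 427277)/k(-596) = (445131 - 427277)/((-8*(-596))) = 17854/4768 = 17854*(1/4768) = 8927/2384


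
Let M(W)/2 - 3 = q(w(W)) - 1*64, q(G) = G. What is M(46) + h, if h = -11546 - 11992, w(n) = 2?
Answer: -23656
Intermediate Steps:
h = -23538
M(W) = -118 (M(W) = 6 + 2*(2 - 1*64) = 6 + 2*(2 - 64) = 6 + 2*(-62) = 6 - 124 = -118)
M(46) + h = -118 - 23538 = -23656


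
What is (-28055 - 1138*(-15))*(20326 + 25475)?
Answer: -503123985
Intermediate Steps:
(-28055 - 1138*(-15))*(20326 + 25475) = (-28055 + 17070)*45801 = -10985*45801 = -503123985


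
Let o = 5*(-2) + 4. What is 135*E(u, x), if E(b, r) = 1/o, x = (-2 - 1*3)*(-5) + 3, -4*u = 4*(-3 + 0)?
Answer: -45/2 ≈ -22.500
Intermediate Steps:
u = 3 (u = -(-3 + 0) = -(-3) = -¼*(-12) = 3)
o = -6 (o = -10 + 4 = -6)
x = 28 (x = (-2 - 3)*(-5) + 3 = -5*(-5) + 3 = 25 + 3 = 28)
E(b, r) = -⅙ (E(b, r) = 1/(-6) = -⅙)
135*E(u, x) = 135*(-⅙) = -45/2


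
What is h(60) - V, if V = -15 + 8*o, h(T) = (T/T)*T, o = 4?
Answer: 43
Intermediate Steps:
h(T) = T (h(T) = 1*T = T)
V = 17 (V = -15 + 8*4 = -15 + 32 = 17)
h(60) - V = 60 - 1*17 = 60 - 17 = 43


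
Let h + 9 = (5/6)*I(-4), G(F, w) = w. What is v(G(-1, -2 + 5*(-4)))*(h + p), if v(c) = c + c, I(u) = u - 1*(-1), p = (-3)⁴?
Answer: -3058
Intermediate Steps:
p = 81
I(u) = 1 + u (I(u) = u + 1 = 1 + u)
h = -23/2 (h = -9 + (5/6)*(1 - 4) = -9 + (5*(⅙))*(-3) = -9 + (⅚)*(-3) = -9 - 5/2 = -23/2 ≈ -11.500)
v(c) = 2*c
v(G(-1, -2 + 5*(-4)))*(h + p) = (2*(-2 + 5*(-4)))*(-23/2 + 81) = (2*(-2 - 20))*(139/2) = (2*(-22))*(139/2) = -44*139/2 = -3058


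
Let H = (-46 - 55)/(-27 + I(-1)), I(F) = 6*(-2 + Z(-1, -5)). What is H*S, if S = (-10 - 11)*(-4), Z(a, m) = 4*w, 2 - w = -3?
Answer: -2828/27 ≈ -104.74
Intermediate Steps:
w = 5 (w = 2 - 1*(-3) = 2 + 3 = 5)
Z(a, m) = 20 (Z(a, m) = 4*5 = 20)
I(F) = 108 (I(F) = 6*(-2 + 20) = 6*18 = 108)
S = 84 (S = -21*(-4) = 84)
H = -101/81 (H = (-46 - 55)/(-27 + 108) = -101/81 ≈ -1.2469)
H*S = -101/81*84 = -2828/27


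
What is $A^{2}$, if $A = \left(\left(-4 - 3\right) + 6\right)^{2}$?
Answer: $1$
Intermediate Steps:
$A = 1$ ($A = \left(-7 + 6\right)^{2} = \left(-1\right)^{2} = 1$)
$A^{2} = 1^{2} = 1$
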